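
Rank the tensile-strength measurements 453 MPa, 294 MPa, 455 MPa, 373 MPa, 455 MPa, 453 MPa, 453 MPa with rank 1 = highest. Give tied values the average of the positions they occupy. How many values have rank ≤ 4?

5

Sorted (descending): 455, 455, 453, 453, 453, 373, 294
The 2 values of 455 occupy positions 1–2 → average rank (1+2)/2 = 1.5.
The 3 values of 453 occupy positions 3–5 → average rank 4.
Ranks ≤ 4: {1.5, 1.5, 4, 4, 4} → 5 values.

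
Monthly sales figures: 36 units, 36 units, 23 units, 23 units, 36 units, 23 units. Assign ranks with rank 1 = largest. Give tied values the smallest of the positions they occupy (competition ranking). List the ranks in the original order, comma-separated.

1, 1, 4, 4, 1, 4

Sorted (descending): 36, 36, 36, 23, 23, 23
The 3 values of 36 occupy positions 1–3 → each gets rank 1.
The 3 values of 23 occupy positions 4–6 → each gets rank 4.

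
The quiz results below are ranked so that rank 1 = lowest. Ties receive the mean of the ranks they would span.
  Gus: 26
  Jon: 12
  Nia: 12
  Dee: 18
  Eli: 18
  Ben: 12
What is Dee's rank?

4.5

Sorted (ascending): 12, 12, 12, 18, 18, 26
The 3 values of 12 occupy positions 1–3 → average rank 2.
The 2 values of 18 occupy positions 4–5 → average rank (4+5)/2 = 4.5.
Dee has value 18 → rank 4.5.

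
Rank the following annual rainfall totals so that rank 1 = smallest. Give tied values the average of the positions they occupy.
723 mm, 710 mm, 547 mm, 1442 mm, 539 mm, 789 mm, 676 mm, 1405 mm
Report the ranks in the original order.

5, 4, 2, 8, 1, 6, 3, 7

Sorted (ascending): 539, 547, 676, 710, 723, 789, 1405, 1442
No ties — each value takes its position as its rank.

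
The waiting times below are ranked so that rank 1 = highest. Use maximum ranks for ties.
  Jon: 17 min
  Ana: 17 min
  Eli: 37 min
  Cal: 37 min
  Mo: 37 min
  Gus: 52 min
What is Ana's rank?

6

Sorted (descending): 52, 37, 37, 37, 17, 17
The 3 values of 37 occupy positions 2–4 → each gets rank 4.
The 2 values of 17 occupy positions 5–6 → each gets rank 6.
Ana has value 17 min → rank 6.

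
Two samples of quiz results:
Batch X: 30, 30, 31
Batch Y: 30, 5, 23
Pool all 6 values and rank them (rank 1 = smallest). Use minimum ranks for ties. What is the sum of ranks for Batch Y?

6

Sorted (ascending): 5, 23, 30, 30, 30, 31
The 3 values of 30 occupy positions 3–5 → each gets rank 3.
Batch Y values → pooled ranks: 30→3, 5→1, 23→2
Rank sum = 3 + 1 + 2 = 6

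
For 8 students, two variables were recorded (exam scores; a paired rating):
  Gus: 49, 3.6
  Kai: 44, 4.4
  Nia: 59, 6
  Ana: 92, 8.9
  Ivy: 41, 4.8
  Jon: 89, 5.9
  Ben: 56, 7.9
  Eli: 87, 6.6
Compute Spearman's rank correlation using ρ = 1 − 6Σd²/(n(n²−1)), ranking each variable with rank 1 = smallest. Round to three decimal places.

Ranks of variable 1: 3, 2, 5, 8, 1, 7, 4, 6
Ranks of variable 2: 1, 2, 5, 8, 3, 4, 7, 6
d = r₁ − r₂: 2, 0, 0, 0, -2, 3, -3, 0
d²: 4, 0, 0, 0, 4, 9, 9, 0; Σd² = 26
ρ = 1 − 6·26/(8·63) = 1 − 156/504 = 0.690

0.690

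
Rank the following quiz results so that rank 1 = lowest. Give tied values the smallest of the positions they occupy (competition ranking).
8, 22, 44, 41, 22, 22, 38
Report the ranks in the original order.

1, 2, 7, 6, 2, 2, 5

Sorted (ascending): 8, 22, 22, 22, 38, 41, 44
The 3 values of 22 occupy positions 2–4 → each gets rank 2.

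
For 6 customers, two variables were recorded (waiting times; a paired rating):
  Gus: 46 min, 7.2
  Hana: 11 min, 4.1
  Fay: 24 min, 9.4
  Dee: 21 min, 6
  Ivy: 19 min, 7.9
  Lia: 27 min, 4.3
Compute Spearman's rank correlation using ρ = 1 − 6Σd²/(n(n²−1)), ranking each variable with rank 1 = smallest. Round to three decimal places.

Ranks of variable 1: 6, 1, 4, 3, 2, 5
Ranks of variable 2: 4, 1, 6, 3, 5, 2
d = r₁ − r₂: 2, 0, -2, 0, -3, 3
d²: 4, 0, 4, 0, 9, 9; Σd² = 26
ρ = 1 − 6·26/(6·35) = 1 − 156/210 = 0.257

0.257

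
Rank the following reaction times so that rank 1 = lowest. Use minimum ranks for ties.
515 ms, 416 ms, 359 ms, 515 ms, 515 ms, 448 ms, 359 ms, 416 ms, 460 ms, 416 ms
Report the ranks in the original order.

8, 3, 1, 8, 8, 6, 1, 3, 7, 3

Sorted (ascending): 359, 359, 416, 416, 416, 448, 460, 515, 515, 515
The 2 values of 359 occupy positions 1–2 → each gets rank 1.
The 3 values of 416 occupy positions 3–5 → each gets rank 3.
The 3 values of 515 occupy positions 8–10 → each gets rank 8.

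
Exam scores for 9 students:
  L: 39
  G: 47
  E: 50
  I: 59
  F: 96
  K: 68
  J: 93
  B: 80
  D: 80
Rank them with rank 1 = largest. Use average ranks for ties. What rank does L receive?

Sorted (descending): 96, 93, 80, 80, 68, 59, 50, 47, 39
The 2 values of 80 occupy positions 3–4 → average rank (3+4)/2 = 3.5.
L has value 39 → rank 9.

9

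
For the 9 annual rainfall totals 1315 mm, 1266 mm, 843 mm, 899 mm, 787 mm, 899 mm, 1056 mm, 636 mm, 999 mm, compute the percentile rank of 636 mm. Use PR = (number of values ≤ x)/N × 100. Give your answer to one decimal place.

N = 9.
Strictly below 636: 0. Equal to 636: 1.
PR = 1/9 × 100 = 11.1

11.1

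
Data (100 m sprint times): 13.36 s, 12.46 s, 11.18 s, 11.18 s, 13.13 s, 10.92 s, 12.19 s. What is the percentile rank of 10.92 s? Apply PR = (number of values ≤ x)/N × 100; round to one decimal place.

N = 7.
Strictly below 10.92: 0. Equal to 10.92: 1.
PR = 1/7 × 100 = 14.3

14.3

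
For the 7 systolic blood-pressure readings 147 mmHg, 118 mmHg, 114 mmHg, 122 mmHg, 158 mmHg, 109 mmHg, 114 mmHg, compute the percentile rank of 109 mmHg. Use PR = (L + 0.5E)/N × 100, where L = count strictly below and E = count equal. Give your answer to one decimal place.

N = 7.
Strictly below 109: 0. Equal to 109: 1.
PR = (0 + 0.5·1)/7 × 100 = 7.1

7.1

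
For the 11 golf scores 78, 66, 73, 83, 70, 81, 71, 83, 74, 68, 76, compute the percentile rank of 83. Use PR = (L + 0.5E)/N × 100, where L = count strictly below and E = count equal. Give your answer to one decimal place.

N = 11.
Strictly below 83: 9. Equal to 83: 2.
PR = (9 + 0.5·2)/11 × 100 = 90.9

90.9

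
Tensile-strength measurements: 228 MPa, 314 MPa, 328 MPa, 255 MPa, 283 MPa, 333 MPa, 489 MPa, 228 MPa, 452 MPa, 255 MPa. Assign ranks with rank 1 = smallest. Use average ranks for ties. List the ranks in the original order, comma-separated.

Sorted (ascending): 228, 228, 255, 255, 283, 314, 328, 333, 452, 489
The 2 values of 228 occupy positions 1–2 → average rank (1+2)/2 = 1.5.
The 2 values of 255 occupy positions 3–4 → average rank (3+4)/2 = 3.5.

1.5, 6, 7, 3.5, 5, 8, 10, 1.5, 9, 3.5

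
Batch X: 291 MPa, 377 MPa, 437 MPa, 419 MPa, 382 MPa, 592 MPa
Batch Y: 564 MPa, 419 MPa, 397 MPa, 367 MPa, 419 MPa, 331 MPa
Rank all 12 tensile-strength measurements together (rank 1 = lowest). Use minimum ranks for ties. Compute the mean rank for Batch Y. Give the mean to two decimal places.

6.00

Sorted (ascending): 291, 331, 367, 377, 382, 397, 419, 419, 419, 437, 564, 592
The 3 values of 419 occupy positions 7–9 → each gets rank 7.
Batch Y values → pooled ranks: 564→11, 419→7, 397→6, 367→3, 419→7, 331→2
Mean rank = (11 + 7 + 6 + 3 + 7 + 2) / 6 = 6.00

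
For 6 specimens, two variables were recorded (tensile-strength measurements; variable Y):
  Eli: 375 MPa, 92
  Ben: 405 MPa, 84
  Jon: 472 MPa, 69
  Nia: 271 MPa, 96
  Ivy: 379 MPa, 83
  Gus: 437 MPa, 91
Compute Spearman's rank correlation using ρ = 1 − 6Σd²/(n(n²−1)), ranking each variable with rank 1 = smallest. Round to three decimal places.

-0.771

Ranks of variable 1: 2, 4, 6, 1, 3, 5
Ranks of variable 2: 5, 3, 1, 6, 2, 4
d = r₁ − r₂: -3, 1, 5, -5, 1, 1
d²: 9, 1, 25, 25, 1, 1; Σd² = 62
ρ = 1 − 6·62/(6·35) = 1 − 372/210 = -0.771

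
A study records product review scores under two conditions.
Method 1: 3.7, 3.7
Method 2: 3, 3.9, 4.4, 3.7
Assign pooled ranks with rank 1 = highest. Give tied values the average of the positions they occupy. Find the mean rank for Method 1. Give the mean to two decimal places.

4.00

Sorted (descending): 4.4, 3.9, 3.7, 3.7, 3.7, 3
The 3 values of 3.7 occupy positions 3–5 → average rank 4.
Method 1 values → pooled ranks: 3.7→4, 3.7→4
Mean rank = (4 + 4) / 2 = 4.00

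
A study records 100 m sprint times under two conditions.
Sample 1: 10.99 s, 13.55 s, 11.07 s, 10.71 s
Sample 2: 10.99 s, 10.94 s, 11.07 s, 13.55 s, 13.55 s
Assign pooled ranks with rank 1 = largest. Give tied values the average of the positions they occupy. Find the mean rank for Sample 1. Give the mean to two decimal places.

5.50

Sorted (descending): 13.55, 13.55, 13.55, 11.07, 11.07, 10.99, 10.99, 10.94, 10.71
The 3 values of 13.55 occupy positions 1–3 → average rank 2.
The 2 values of 11.07 occupy positions 4–5 → average rank (4+5)/2 = 4.5.
The 2 values of 10.99 occupy positions 6–7 → average rank (6+7)/2 = 6.5.
Sample 1 values → pooled ranks: 10.99→6.5, 13.55→2, 11.07→4.5, 10.71→9
Mean rank = (6.5 + 2 + 4.5 + 9) / 4 = 5.50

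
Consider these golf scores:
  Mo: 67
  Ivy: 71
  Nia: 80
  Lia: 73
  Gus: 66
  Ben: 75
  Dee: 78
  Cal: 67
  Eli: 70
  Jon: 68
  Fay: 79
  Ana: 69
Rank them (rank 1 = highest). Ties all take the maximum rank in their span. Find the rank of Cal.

Sorted (descending): 80, 79, 78, 75, 73, 71, 70, 69, 68, 67, 67, 66
The 2 values of 67 occupy positions 10–11 → each gets rank 11.
Cal has value 67 → rank 11.

11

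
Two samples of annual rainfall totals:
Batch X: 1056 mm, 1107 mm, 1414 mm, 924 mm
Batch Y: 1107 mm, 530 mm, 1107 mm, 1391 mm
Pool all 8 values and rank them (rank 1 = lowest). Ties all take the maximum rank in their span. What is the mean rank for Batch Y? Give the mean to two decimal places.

Sorted (ascending): 530, 924, 1056, 1107, 1107, 1107, 1391, 1414
The 3 values of 1107 occupy positions 4–6 → each gets rank 6.
Batch Y values → pooled ranks: 1107→6, 530→1, 1107→6, 1391→7
Mean rank = (6 + 1 + 6 + 7) / 4 = 5.00

5.00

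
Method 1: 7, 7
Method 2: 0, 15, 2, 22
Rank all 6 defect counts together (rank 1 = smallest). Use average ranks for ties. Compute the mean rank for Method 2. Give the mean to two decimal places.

Sorted (ascending): 0, 2, 7, 7, 15, 22
The 2 values of 7 occupy positions 3–4 → average rank (3+4)/2 = 3.5.
Method 2 values → pooled ranks: 0→1, 15→5, 2→2, 22→6
Mean rank = (1 + 5 + 2 + 6) / 4 = 3.50

3.50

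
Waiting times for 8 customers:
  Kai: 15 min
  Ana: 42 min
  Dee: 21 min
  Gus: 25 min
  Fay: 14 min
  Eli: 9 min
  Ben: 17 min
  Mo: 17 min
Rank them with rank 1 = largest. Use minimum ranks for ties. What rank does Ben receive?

4

Sorted (descending): 42, 25, 21, 17, 17, 15, 14, 9
The 2 values of 17 occupy positions 4–5 → each gets rank 4.
Ben has value 17 min → rank 4.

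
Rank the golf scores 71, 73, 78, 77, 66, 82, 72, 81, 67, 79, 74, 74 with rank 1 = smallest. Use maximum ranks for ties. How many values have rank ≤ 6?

Sorted (ascending): 66, 67, 71, 72, 73, 74, 74, 77, 78, 79, 81, 82
The 2 values of 74 occupy positions 6–7 → each gets rank 7.
Ranks ≤ 6: {1, 2, 3, 4, 5} → 5 values.

5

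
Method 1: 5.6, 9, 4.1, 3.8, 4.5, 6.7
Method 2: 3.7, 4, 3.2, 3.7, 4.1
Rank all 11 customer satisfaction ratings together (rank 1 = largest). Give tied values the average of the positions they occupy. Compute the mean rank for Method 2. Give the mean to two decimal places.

Sorted (descending): 9, 6.7, 5.6, 4.5, 4.1, 4.1, 4, 3.8, 3.7, 3.7, 3.2
The 2 values of 4.1 occupy positions 5–6 → average rank (5+6)/2 = 5.5.
The 2 values of 3.7 occupy positions 9–10 → average rank (9+10)/2 = 9.5.
Method 2 values → pooled ranks: 3.7→9.5, 4→7, 3.2→11, 3.7→9.5, 4.1→5.5
Mean rank = (9.5 + 7 + 11 + 9.5 + 5.5) / 5 = 8.50

8.50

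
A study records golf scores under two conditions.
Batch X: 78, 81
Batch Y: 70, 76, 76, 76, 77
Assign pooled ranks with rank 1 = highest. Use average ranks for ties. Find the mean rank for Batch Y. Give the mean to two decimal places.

Sorted (descending): 81, 78, 77, 76, 76, 76, 70
The 3 values of 76 occupy positions 4–6 → average rank 5.
Batch Y values → pooled ranks: 70→7, 76→5, 76→5, 76→5, 77→3
Mean rank = (7 + 5 + 5 + 5 + 3) / 5 = 5.00

5.00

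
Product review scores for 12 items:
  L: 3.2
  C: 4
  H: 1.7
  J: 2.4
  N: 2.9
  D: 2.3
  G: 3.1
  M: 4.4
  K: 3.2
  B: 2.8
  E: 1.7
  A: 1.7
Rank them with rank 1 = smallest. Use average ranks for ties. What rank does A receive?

2

Sorted (ascending): 1.7, 1.7, 1.7, 2.3, 2.4, 2.8, 2.9, 3.1, 3.2, 3.2, 4, 4.4
The 3 values of 1.7 occupy positions 1–3 → average rank 2.
The 2 values of 3.2 occupy positions 9–10 → average rank (9+10)/2 = 9.5.
A has value 1.7 → rank 2.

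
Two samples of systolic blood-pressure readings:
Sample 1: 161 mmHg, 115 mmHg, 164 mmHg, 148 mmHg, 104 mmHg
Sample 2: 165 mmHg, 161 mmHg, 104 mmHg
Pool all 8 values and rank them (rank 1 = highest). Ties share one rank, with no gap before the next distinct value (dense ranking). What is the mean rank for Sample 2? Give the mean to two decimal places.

Sorted (descending): 165, 164, 161, 161, 148, 115, 104, 104
The 2 values of 161 share dense rank 3.
The 2 values of 104 share dense rank 6.
Remaining distinct values take the next consecutive integers.
Sample 2 values → pooled ranks: 165→1, 161→3, 104→6
Mean rank = (1 + 3 + 6) / 3 = 3.33

3.33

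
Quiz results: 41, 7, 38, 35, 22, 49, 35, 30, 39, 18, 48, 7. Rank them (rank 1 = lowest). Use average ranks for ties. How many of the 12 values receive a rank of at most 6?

5

Sorted (ascending): 7, 7, 18, 22, 30, 35, 35, 38, 39, 41, 48, 49
The 2 values of 7 occupy positions 1–2 → average rank (1+2)/2 = 1.5.
The 2 values of 35 occupy positions 6–7 → average rank (6+7)/2 = 6.5.
Ranks ≤ 6: {1.5, 1.5, 3, 4, 5} → 5 values.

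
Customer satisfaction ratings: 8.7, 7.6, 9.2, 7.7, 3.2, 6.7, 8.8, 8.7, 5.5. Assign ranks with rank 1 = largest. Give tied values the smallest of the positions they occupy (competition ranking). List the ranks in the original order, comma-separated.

Sorted (descending): 9.2, 8.8, 8.7, 8.7, 7.7, 7.6, 6.7, 5.5, 3.2
The 2 values of 8.7 occupy positions 3–4 → each gets rank 3.

3, 6, 1, 5, 9, 7, 2, 3, 8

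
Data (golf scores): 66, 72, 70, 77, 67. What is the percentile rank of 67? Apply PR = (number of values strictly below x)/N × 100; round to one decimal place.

20.0

N = 5.
Strictly below 67: 1. Equal to 67: 1.
PR = 1/5 × 100 = 20.0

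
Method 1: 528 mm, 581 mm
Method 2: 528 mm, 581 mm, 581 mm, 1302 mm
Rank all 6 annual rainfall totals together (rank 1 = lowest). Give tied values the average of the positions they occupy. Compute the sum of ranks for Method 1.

Sorted (ascending): 528, 528, 581, 581, 581, 1302
The 2 values of 528 occupy positions 1–2 → average rank (1+2)/2 = 1.5.
The 3 values of 581 occupy positions 3–5 → average rank 4.
Method 1 values → pooled ranks: 528→1.5, 581→4
Rank sum = 1.5 + 4 = 5.5

5.5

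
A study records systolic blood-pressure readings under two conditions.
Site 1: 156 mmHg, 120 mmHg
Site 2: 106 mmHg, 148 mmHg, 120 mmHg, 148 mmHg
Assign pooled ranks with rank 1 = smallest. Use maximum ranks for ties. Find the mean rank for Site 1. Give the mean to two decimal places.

4.50

Sorted (ascending): 106, 120, 120, 148, 148, 156
The 2 values of 120 occupy positions 2–3 → each gets rank 3.
The 2 values of 148 occupy positions 4–5 → each gets rank 5.
Site 1 values → pooled ranks: 156→6, 120→3
Mean rank = (6 + 3) / 2 = 4.50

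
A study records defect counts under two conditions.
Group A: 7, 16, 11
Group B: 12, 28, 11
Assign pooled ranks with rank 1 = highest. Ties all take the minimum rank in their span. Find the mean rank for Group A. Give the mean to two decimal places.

Sorted (descending): 28, 16, 12, 11, 11, 7
The 2 values of 11 occupy positions 4–5 → each gets rank 4.
Group A values → pooled ranks: 7→6, 16→2, 11→4
Mean rank = (6 + 2 + 4) / 3 = 4.00

4.00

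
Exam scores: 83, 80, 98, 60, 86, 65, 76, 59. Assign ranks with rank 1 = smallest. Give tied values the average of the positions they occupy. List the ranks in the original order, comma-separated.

Sorted (ascending): 59, 60, 65, 76, 80, 83, 86, 98
No ties — each value takes its position as its rank.

6, 5, 8, 2, 7, 3, 4, 1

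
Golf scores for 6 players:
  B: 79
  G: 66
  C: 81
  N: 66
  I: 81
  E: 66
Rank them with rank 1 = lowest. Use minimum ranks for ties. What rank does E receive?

1

Sorted (ascending): 66, 66, 66, 79, 81, 81
The 3 values of 66 occupy positions 1–3 → each gets rank 1.
The 2 values of 81 occupy positions 5–6 → each gets rank 5.
E has value 66 → rank 1.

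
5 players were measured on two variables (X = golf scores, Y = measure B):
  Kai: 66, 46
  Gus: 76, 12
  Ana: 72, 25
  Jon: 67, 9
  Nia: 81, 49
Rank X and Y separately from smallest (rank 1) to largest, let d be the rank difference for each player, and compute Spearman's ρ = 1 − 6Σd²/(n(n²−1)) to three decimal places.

0.300

Ranks of variable 1: 1, 4, 3, 2, 5
Ranks of variable 2: 4, 2, 3, 1, 5
d = r₁ − r₂: -3, 2, 0, 1, 0
d²: 9, 4, 0, 1, 0; Σd² = 14
ρ = 1 − 6·14/(5·24) = 1 − 84/120 = 0.300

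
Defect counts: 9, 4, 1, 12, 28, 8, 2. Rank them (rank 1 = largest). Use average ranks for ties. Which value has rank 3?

9

Sorted (descending): 28, 12, 9, 8, 4, 2, 1
No ties — each value takes its position as its rank.
Rank 3 → value 9.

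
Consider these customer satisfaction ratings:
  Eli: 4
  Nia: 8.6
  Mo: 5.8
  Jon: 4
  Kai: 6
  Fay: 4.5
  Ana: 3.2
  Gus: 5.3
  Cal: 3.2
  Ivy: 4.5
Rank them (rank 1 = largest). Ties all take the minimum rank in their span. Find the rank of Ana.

Sorted (descending): 8.6, 6, 5.8, 5.3, 4.5, 4.5, 4, 4, 3.2, 3.2
The 2 values of 4.5 occupy positions 5–6 → each gets rank 5.
The 2 values of 4 occupy positions 7–8 → each gets rank 7.
The 2 values of 3.2 occupy positions 9–10 → each gets rank 9.
Ana has value 3.2 → rank 9.

9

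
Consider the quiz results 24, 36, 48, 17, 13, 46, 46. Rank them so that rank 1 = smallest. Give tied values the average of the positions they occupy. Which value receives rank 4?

Sorted (ascending): 13, 17, 24, 36, 46, 46, 48
The 2 values of 46 occupy positions 5–6 → average rank (5+6)/2 = 5.5.
Rank 4 → value 36.

36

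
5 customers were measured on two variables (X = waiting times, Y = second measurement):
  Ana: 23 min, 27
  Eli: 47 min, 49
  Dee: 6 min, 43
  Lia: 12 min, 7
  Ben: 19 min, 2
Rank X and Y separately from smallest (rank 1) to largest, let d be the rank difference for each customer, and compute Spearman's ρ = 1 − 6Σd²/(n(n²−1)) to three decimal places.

0.300

Ranks of variable 1: 4, 5, 1, 2, 3
Ranks of variable 2: 3, 5, 4, 2, 1
d = r₁ − r₂: 1, 0, -3, 0, 2
d²: 1, 0, 9, 0, 4; Σd² = 14
ρ = 1 − 6·14/(5·24) = 1 − 84/120 = 0.300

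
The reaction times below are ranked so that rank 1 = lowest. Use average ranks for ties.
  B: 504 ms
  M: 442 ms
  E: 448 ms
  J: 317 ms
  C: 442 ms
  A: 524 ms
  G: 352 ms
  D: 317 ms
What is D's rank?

1.5

Sorted (ascending): 317, 317, 352, 442, 442, 448, 504, 524
The 2 values of 317 occupy positions 1–2 → average rank (1+2)/2 = 1.5.
The 2 values of 442 occupy positions 4–5 → average rank (4+5)/2 = 4.5.
D has value 317 ms → rank 1.5.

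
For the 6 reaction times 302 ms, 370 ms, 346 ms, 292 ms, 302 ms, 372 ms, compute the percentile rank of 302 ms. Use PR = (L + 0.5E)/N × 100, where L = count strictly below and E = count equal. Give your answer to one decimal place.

33.3

N = 6.
Strictly below 302: 1. Equal to 302: 2.
PR = (1 + 0.5·2)/6 × 100 = 33.3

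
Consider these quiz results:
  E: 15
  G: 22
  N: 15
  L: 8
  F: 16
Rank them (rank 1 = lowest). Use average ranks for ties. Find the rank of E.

2.5

Sorted (ascending): 8, 15, 15, 16, 22
The 2 values of 15 occupy positions 2–3 → average rank (2+3)/2 = 2.5.
E has value 15 → rank 2.5.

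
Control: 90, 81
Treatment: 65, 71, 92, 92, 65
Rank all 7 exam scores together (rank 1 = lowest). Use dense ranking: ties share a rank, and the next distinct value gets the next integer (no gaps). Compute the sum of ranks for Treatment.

14

Sorted (ascending): 65, 65, 71, 81, 90, 92, 92
The 2 values of 65 share dense rank 1.
The 2 values of 92 share dense rank 5.
Remaining distinct values take the next consecutive integers.
Treatment values → pooled ranks: 65→1, 71→2, 92→5, 92→5, 65→1
Rank sum = 1 + 2 + 5 + 5 + 1 = 14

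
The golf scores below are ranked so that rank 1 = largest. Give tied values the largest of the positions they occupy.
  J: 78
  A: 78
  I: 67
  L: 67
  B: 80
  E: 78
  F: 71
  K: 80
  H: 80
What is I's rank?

9

Sorted (descending): 80, 80, 80, 78, 78, 78, 71, 67, 67
The 3 values of 80 occupy positions 1–3 → each gets rank 3.
The 3 values of 78 occupy positions 4–6 → each gets rank 6.
The 2 values of 67 occupy positions 8–9 → each gets rank 9.
I has value 67 → rank 9.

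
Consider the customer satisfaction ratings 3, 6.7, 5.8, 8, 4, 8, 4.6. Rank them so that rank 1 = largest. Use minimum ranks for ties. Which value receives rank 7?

Sorted (descending): 8, 8, 6.7, 5.8, 4.6, 4, 3
The 2 values of 8 occupy positions 1–2 → each gets rank 1.
Rank 7 → value 3.

3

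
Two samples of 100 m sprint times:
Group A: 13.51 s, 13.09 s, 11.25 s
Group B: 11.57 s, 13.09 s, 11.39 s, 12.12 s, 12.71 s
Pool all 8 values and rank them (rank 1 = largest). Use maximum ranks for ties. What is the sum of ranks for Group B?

Sorted (descending): 13.51, 13.09, 13.09, 12.71, 12.12, 11.57, 11.39, 11.25
The 2 values of 13.09 occupy positions 2–3 → each gets rank 3.
Group B values → pooled ranks: 11.57→6, 13.09→3, 11.39→7, 12.12→5, 12.71→4
Rank sum = 6 + 3 + 7 + 5 + 4 = 25

25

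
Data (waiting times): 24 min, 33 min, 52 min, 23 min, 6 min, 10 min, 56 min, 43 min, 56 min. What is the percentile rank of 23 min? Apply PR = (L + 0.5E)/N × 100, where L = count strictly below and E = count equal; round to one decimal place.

27.8

N = 9.
Strictly below 23: 2. Equal to 23: 1.
PR = (2 + 0.5·1)/9 × 100 = 27.8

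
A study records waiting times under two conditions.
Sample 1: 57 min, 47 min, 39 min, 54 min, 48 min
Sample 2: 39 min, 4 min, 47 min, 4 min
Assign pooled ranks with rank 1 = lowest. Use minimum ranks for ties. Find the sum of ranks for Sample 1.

32

Sorted (ascending): 4, 4, 39, 39, 47, 47, 48, 54, 57
The 2 values of 4 occupy positions 1–2 → each gets rank 1.
The 2 values of 39 occupy positions 3–4 → each gets rank 3.
The 2 values of 47 occupy positions 5–6 → each gets rank 5.
Sample 1 values → pooled ranks: 57→9, 47→5, 39→3, 54→8, 48→7
Rank sum = 9 + 5 + 3 + 8 + 7 = 32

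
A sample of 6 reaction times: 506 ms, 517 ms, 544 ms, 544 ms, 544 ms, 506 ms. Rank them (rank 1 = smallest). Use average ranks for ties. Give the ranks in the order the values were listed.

Sorted (ascending): 506, 506, 517, 544, 544, 544
The 2 values of 506 occupy positions 1–2 → average rank (1+2)/2 = 1.5.
The 3 values of 544 occupy positions 4–6 → average rank 5.

1.5, 3, 5, 5, 5, 1.5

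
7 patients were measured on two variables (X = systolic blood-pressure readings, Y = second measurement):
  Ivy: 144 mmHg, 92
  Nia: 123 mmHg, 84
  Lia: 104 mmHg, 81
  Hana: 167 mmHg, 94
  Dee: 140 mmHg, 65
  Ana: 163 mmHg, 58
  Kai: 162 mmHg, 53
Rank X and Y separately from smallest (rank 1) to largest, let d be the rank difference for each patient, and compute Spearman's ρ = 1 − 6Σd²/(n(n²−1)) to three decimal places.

0.036

Ranks of variable 1: 4, 2, 1, 7, 3, 6, 5
Ranks of variable 2: 6, 5, 4, 7, 3, 2, 1
d = r₁ − r₂: -2, -3, -3, 0, 0, 4, 4
d²: 4, 9, 9, 0, 0, 16, 16; Σd² = 54
ρ = 1 − 6·54/(7·48) = 1 − 324/336 = 0.036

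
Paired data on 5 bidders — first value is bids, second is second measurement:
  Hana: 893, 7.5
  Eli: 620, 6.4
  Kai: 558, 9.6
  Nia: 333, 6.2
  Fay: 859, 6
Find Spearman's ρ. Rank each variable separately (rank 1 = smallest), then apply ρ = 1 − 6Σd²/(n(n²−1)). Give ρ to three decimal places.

Ranks of variable 1: 5, 3, 2, 1, 4
Ranks of variable 2: 4, 3, 5, 2, 1
d = r₁ − r₂: 1, 0, -3, -1, 3
d²: 1, 0, 9, 1, 9; Σd² = 20
ρ = 1 − 6·20/(5·24) = 1 − 120/120 = 0.000

0.000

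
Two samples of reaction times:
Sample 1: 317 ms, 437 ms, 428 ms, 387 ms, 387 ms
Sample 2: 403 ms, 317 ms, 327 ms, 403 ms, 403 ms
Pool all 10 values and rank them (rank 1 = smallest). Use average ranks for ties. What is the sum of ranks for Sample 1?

Sorted (ascending): 317, 317, 327, 387, 387, 403, 403, 403, 428, 437
The 2 values of 317 occupy positions 1–2 → average rank (1+2)/2 = 1.5.
The 2 values of 387 occupy positions 4–5 → average rank (4+5)/2 = 4.5.
The 3 values of 403 occupy positions 6–8 → average rank 7.
Sample 1 values → pooled ranks: 317→1.5, 437→10, 428→9, 387→4.5, 387→4.5
Rank sum = 1.5 + 10 + 9 + 4.5 + 4.5 = 29.5

29.5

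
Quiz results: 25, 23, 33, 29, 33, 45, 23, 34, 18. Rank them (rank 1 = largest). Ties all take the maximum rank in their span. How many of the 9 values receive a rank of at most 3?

Sorted (descending): 45, 34, 33, 33, 29, 25, 23, 23, 18
The 2 values of 33 occupy positions 3–4 → each gets rank 4.
The 2 values of 23 occupy positions 7–8 → each gets rank 8.
Ranks ≤ 3: {1, 2} → 2 values.

2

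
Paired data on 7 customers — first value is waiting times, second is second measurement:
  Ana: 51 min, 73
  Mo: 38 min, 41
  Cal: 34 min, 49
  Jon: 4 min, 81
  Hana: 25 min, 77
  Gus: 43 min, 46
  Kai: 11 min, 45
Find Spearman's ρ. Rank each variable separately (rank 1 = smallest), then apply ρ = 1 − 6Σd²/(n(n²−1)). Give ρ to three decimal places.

-0.321

Ranks of variable 1: 7, 5, 4, 1, 3, 6, 2
Ranks of variable 2: 5, 1, 4, 7, 6, 3, 2
d = r₁ − r₂: 2, 4, 0, -6, -3, 3, 0
d²: 4, 16, 0, 36, 9, 9, 0; Σd² = 74
ρ = 1 − 6·74/(7·48) = 1 − 444/336 = -0.321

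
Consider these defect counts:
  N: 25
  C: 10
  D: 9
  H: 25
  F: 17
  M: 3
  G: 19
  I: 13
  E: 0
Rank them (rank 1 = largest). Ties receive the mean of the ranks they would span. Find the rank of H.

1.5

Sorted (descending): 25, 25, 19, 17, 13, 10, 9, 3, 0
The 2 values of 25 occupy positions 1–2 → average rank (1+2)/2 = 1.5.
H has value 25 → rank 1.5.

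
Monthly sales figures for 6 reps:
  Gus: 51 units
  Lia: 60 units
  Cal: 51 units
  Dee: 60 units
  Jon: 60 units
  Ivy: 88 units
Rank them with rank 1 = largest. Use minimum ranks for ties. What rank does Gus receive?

Sorted (descending): 88, 60, 60, 60, 51, 51
The 3 values of 60 occupy positions 2–4 → each gets rank 2.
The 2 values of 51 occupy positions 5–6 → each gets rank 5.
Gus has value 51 units → rank 5.

5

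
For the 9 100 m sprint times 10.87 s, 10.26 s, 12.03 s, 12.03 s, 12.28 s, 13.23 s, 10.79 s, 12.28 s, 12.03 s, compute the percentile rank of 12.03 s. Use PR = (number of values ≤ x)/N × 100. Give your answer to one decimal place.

66.7

N = 9.
Strictly below 12.03: 3. Equal to 12.03: 3.
PR = 6/9 × 100 = 66.7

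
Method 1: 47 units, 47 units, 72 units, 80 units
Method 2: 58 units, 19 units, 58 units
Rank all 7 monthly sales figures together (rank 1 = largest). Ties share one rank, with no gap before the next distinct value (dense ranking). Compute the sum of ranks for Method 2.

11

Sorted (descending): 80, 72, 58, 58, 47, 47, 19
The 2 values of 58 share dense rank 3.
The 2 values of 47 share dense rank 4.
Remaining distinct values take the next consecutive integers.
Method 2 values → pooled ranks: 58→3, 19→5, 58→3
Rank sum = 3 + 5 + 3 = 11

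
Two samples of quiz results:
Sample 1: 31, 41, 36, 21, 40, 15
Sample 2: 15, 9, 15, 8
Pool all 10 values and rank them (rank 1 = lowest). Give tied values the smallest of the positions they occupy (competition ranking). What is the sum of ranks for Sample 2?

9

Sorted (ascending): 8, 9, 15, 15, 15, 21, 31, 36, 40, 41
The 3 values of 15 occupy positions 3–5 → each gets rank 3.
Sample 2 values → pooled ranks: 15→3, 9→2, 15→3, 8→1
Rank sum = 3 + 2 + 3 + 1 = 9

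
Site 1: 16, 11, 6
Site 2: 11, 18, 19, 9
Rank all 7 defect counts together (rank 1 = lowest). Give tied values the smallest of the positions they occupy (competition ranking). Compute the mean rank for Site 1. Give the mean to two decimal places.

3.00

Sorted (ascending): 6, 9, 11, 11, 16, 18, 19
The 2 values of 11 occupy positions 3–4 → each gets rank 3.
Site 1 values → pooled ranks: 16→5, 11→3, 6→1
Mean rank = (5 + 3 + 1) / 3 = 3.00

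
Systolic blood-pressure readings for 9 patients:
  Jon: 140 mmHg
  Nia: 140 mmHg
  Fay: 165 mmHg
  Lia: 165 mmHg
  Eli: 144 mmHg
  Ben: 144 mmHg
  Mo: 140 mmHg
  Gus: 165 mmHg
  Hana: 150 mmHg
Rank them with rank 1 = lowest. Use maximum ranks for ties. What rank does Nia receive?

3

Sorted (ascending): 140, 140, 140, 144, 144, 150, 165, 165, 165
The 3 values of 140 occupy positions 1–3 → each gets rank 3.
The 2 values of 144 occupy positions 4–5 → each gets rank 5.
The 3 values of 165 occupy positions 7–9 → each gets rank 9.
Nia has value 140 mmHg → rank 3.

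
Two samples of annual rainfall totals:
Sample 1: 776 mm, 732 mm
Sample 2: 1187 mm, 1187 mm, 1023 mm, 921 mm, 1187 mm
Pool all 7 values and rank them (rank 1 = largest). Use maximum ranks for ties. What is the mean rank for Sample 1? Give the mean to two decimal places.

6.50

Sorted (descending): 1187, 1187, 1187, 1023, 921, 776, 732
The 3 values of 1187 occupy positions 1–3 → each gets rank 3.
Sample 1 values → pooled ranks: 776→6, 732→7
Mean rank = (6 + 7) / 2 = 6.50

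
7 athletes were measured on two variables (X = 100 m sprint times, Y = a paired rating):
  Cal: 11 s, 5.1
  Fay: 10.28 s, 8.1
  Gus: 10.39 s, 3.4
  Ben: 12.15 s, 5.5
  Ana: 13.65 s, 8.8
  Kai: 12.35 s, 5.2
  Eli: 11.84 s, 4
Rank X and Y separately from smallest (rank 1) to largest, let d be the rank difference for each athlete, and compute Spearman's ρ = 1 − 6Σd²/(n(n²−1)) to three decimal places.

Ranks of variable 1: 3, 1, 2, 5, 7, 6, 4
Ranks of variable 2: 3, 6, 1, 5, 7, 4, 2
d = r₁ − r₂: 0, -5, 1, 0, 0, 2, 2
d²: 0, 25, 1, 0, 0, 4, 4; Σd² = 34
ρ = 1 − 6·34/(7·48) = 1 − 204/336 = 0.393

0.393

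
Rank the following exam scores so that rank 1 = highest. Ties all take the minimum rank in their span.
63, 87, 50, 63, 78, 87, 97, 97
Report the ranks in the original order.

6, 3, 8, 6, 5, 3, 1, 1

Sorted (descending): 97, 97, 87, 87, 78, 63, 63, 50
The 2 values of 97 occupy positions 1–2 → each gets rank 1.
The 2 values of 87 occupy positions 3–4 → each gets rank 3.
The 2 values of 63 occupy positions 6–7 → each gets rank 6.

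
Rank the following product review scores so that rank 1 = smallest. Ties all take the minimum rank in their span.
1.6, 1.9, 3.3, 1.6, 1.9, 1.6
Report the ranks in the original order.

1, 4, 6, 1, 4, 1

Sorted (ascending): 1.6, 1.6, 1.6, 1.9, 1.9, 3.3
The 3 values of 1.6 occupy positions 1–3 → each gets rank 1.
The 2 values of 1.9 occupy positions 4–5 → each gets rank 4.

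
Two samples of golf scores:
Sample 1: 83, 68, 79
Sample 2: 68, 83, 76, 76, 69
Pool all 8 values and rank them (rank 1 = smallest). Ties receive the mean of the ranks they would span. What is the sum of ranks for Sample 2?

Sorted (ascending): 68, 68, 69, 76, 76, 79, 83, 83
The 2 values of 68 occupy positions 1–2 → average rank (1+2)/2 = 1.5.
The 2 values of 76 occupy positions 4–5 → average rank (4+5)/2 = 4.5.
The 2 values of 83 occupy positions 7–8 → average rank (7+8)/2 = 7.5.
Sample 2 values → pooled ranks: 68→1.5, 83→7.5, 76→4.5, 76→4.5, 69→3
Rank sum = 1.5 + 7.5 + 4.5 + 4.5 + 3 = 21

21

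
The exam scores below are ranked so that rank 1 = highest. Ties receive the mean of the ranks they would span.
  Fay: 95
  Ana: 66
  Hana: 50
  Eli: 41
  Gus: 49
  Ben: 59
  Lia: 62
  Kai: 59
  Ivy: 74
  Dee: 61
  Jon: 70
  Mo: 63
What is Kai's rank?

Sorted (descending): 95, 74, 70, 66, 63, 62, 61, 59, 59, 50, 49, 41
The 2 values of 59 occupy positions 8–9 → average rank (8+9)/2 = 8.5.
Kai has value 59 → rank 8.5.

8.5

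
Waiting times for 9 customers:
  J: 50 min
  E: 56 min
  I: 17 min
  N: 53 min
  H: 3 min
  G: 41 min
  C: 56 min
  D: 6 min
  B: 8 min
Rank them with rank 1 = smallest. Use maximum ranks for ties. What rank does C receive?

Sorted (ascending): 3, 6, 8, 17, 41, 50, 53, 56, 56
The 2 values of 56 occupy positions 8–9 → each gets rank 9.
C has value 56 min → rank 9.

9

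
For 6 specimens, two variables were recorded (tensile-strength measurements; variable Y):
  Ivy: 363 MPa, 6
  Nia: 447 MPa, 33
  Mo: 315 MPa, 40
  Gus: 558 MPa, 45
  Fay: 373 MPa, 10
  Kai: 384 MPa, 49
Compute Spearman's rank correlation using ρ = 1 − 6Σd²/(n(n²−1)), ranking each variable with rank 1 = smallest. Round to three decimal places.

Ranks of variable 1: 2, 5, 1, 6, 3, 4
Ranks of variable 2: 1, 3, 4, 5, 2, 6
d = r₁ − r₂: 1, 2, -3, 1, 1, -2
d²: 1, 4, 9, 1, 1, 4; Σd² = 20
ρ = 1 − 6·20/(6·35) = 1 − 120/210 = 0.429

0.429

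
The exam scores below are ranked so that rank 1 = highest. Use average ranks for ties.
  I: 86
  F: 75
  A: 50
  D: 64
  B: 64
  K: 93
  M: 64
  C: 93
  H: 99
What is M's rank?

7

Sorted (descending): 99, 93, 93, 86, 75, 64, 64, 64, 50
The 2 values of 93 occupy positions 2–3 → average rank (2+3)/2 = 2.5.
The 3 values of 64 occupy positions 6–8 → average rank 7.
M has value 64 → rank 7.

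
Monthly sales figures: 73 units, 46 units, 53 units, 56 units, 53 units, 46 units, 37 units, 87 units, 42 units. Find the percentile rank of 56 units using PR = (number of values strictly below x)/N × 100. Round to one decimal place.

66.7

N = 9.
Strictly below 56: 6. Equal to 56: 1.
PR = 6/9 × 100 = 66.7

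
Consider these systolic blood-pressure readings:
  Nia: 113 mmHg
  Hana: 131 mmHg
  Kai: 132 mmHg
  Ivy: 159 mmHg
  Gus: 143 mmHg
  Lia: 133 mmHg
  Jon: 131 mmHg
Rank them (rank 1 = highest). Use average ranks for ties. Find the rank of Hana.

Sorted (descending): 159, 143, 133, 132, 131, 131, 113
The 2 values of 131 occupy positions 5–6 → average rank (5+6)/2 = 5.5.
Hana has value 131 mmHg → rank 5.5.

5.5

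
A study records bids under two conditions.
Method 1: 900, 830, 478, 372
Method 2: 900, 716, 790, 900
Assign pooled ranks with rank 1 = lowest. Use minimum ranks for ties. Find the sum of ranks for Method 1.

14

Sorted (ascending): 372, 478, 716, 790, 830, 900, 900, 900
The 3 values of 900 occupy positions 6–8 → each gets rank 6.
Method 1 values → pooled ranks: 900→6, 830→5, 478→2, 372→1
Rank sum = 6 + 5 + 2 + 1 = 14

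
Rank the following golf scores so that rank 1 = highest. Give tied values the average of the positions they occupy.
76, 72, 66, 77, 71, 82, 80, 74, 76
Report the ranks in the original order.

4.5, 7, 9, 3, 8, 1, 2, 6, 4.5

Sorted (descending): 82, 80, 77, 76, 76, 74, 72, 71, 66
The 2 values of 76 occupy positions 4–5 → average rank (4+5)/2 = 4.5.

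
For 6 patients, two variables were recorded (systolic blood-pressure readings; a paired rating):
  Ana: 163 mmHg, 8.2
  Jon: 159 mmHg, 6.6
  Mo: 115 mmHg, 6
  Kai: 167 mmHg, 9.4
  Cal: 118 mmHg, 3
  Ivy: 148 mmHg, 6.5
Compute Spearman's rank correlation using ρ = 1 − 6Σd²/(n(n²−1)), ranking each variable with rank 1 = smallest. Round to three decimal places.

0.943

Ranks of variable 1: 5, 4, 1, 6, 2, 3
Ranks of variable 2: 5, 4, 2, 6, 1, 3
d = r₁ − r₂: 0, 0, -1, 0, 1, 0
d²: 0, 0, 1, 0, 1, 0; Σd² = 2
ρ = 1 − 6·2/(6·35) = 1 − 12/210 = 0.943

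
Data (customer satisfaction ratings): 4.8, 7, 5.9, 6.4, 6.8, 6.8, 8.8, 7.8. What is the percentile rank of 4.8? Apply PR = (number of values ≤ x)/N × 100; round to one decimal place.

12.5

N = 8.
Strictly below 4.8: 0. Equal to 4.8: 1.
PR = 1/8 × 100 = 12.5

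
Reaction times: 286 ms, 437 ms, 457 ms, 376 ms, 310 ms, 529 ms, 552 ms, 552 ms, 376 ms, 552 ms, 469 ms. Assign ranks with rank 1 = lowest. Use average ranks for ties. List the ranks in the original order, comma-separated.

Sorted (ascending): 286, 310, 376, 376, 437, 457, 469, 529, 552, 552, 552
The 2 values of 376 occupy positions 3–4 → average rank (3+4)/2 = 3.5.
The 3 values of 552 occupy positions 9–11 → average rank 10.

1, 5, 6, 3.5, 2, 8, 10, 10, 3.5, 10, 7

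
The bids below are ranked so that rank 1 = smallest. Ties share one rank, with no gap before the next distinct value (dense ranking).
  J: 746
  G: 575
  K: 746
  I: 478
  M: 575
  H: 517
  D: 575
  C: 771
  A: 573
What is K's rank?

5

Sorted (ascending): 478, 517, 573, 575, 575, 575, 746, 746, 771
The 3 values of 575 share dense rank 4.
The 2 values of 746 share dense rank 5.
Remaining distinct values take the next consecutive integers.
K has value 746 → rank 5.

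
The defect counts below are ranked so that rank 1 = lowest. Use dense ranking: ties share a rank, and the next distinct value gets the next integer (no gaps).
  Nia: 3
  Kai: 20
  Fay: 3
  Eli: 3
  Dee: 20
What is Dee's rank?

Sorted (ascending): 3, 3, 3, 20, 20
The 3 values of 3 share dense rank 1.
The 2 values of 20 share dense rank 2.
Dee has value 20 → rank 2.

2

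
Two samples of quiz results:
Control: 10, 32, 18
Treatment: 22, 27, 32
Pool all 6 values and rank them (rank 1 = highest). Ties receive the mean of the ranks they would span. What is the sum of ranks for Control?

12.5

Sorted (descending): 32, 32, 27, 22, 18, 10
The 2 values of 32 occupy positions 1–2 → average rank (1+2)/2 = 1.5.
Control values → pooled ranks: 10→6, 32→1.5, 18→5
Rank sum = 6 + 1.5 + 5 = 12.5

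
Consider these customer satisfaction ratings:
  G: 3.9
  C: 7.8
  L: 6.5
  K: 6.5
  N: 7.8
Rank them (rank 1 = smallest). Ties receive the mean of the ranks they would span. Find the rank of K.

Sorted (ascending): 3.9, 6.5, 6.5, 7.8, 7.8
The 2 values of 6.5 occupy positions 2–3 → average rank (2+3)/2 = 2.5.
The 2 values of 7.8 occupy positions 4–5 → average rank (4+5)/2 = 4.5.
K has value 6.5 → rank 2.5.

2.5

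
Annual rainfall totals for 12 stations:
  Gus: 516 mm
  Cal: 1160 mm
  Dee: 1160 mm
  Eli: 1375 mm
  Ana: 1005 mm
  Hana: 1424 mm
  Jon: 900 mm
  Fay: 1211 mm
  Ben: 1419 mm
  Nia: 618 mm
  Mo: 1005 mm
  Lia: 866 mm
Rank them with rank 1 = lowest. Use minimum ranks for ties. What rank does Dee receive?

Sorted (ascending): 516, 618, 866, 900, 1005, 1005, 1160, 1160, 1211, 1375, 1419, 1424
The 2 values of 1005 occupy positions 5–6 → each gets rank 5.
The 2 values of 1160 occupy positions 7–8 → each gets rank 7.
Dee has value 1160 mm → rank 7.

7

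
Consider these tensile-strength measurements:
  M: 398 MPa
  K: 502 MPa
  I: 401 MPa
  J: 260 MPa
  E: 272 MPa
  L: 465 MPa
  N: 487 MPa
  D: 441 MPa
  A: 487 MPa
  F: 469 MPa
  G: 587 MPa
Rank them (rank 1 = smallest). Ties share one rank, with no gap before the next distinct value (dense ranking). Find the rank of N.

8

Sorted (ascending): 260, 272, 398, 401, 441, 465, 469, 487, 487, 502, 587
The 2 values of 487 share dense rank 8.
Remaining distinct values take the next consecutive integers.
N has value 487 MPa → rank 8.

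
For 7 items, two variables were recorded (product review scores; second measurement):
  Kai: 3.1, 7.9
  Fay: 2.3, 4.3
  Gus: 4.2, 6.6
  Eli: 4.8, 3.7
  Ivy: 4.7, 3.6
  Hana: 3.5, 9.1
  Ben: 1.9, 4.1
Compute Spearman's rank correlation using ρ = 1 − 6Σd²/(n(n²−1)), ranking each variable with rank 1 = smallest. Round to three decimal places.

-0.357

Ranks of variable 1: 3, 2, 5, 7, 6, 4, 1
Ranks of variable 2: 6, 4, 5, 2, 1, 7, 3
d = r₁ − r₂: -3, -2, 0, 5, 5, -3, -2
d²: 9, 4, 0, 25, 25, 9, 4; Σd² = 76
ρ = 1 − 6·76/(7·48) = 1 − 456/336 = -0.357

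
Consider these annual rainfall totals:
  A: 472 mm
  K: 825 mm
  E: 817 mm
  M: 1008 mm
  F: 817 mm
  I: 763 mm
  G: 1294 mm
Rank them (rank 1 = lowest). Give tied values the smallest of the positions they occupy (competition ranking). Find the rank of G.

Sorted (ascending): 472, 763, 817, 817, 825, 1008, 1294
The 2 values of 817 occupy positions 3–4 → each gets rank 3.
G has value 1294 mm → rank 7.

7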